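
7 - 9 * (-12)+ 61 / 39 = 4546 / 39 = 116.56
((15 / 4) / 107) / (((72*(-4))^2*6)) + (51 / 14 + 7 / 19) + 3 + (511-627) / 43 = 1751536107443 / 406049366016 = 4.31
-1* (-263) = 263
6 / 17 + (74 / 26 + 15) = 4022 / 221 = 18.20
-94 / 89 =-1.06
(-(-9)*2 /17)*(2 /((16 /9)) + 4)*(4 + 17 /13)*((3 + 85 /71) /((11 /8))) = 15174756 /172601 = 87.92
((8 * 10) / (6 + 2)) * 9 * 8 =720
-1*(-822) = 822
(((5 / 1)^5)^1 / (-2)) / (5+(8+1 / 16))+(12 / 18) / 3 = -224582 / 1881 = -119.40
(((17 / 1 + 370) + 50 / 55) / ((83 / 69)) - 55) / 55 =244208 / 50215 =4.86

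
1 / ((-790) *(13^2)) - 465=-62082151 / 133510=-465.00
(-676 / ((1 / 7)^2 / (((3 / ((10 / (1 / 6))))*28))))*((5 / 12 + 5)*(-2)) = 1507142 / 3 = 502380.67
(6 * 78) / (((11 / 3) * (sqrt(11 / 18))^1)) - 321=-321+4212 * sqrt(22) / 121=-157.73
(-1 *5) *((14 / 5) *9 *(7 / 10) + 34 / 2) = -866 / 5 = -173.20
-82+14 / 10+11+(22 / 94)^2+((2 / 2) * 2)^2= -723947 / 11045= -65.55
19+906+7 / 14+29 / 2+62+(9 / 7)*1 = 7023 / 7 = 1003.29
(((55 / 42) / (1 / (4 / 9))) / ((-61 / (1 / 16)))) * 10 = -0.01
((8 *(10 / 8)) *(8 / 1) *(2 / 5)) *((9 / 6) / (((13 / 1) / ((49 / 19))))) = 2352 / 247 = 9.52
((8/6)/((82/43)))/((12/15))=215/246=0.87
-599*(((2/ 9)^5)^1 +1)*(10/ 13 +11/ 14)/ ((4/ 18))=-10015233877/ 2388204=-4193.63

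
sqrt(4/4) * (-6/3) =-2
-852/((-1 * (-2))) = -426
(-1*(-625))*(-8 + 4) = -2500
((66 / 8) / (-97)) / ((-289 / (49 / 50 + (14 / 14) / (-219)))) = 117491 / 409281800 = 0.00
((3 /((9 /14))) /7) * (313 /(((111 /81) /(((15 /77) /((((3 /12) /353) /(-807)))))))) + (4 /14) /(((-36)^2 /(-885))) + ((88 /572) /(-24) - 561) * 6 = -270431132136329 /7999992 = -33803925.32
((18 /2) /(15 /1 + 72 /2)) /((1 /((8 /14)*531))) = 6372 /119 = 53.55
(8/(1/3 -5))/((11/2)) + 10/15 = 82/231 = 0.35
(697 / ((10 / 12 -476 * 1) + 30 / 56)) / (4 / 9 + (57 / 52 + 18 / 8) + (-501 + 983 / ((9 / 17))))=-13700232 / 12683883791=-0.00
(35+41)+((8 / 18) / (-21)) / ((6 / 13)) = 43066 / 567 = 75.95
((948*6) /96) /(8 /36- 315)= -2133 /11332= -0.19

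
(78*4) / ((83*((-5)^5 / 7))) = -2184 / 259375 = -0.01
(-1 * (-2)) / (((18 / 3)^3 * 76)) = 1 / 8208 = 0.00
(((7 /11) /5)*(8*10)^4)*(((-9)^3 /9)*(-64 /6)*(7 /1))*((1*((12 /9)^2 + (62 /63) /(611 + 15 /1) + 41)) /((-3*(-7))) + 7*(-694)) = -527132098822144000 /3443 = -153102555568441.48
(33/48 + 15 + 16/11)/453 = 3017/79728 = 0.04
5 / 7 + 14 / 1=103 / 7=14.71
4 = 4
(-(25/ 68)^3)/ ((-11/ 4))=15625/ 864688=0.02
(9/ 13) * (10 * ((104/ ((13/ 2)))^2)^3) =1509949440/ 13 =116149956.92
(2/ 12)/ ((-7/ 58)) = -29/ 21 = -1.38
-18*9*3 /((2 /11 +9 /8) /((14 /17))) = -598752 /1955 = -306.27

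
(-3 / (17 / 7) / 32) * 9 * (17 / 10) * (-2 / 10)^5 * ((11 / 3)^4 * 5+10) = 103621 / 600000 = 0.17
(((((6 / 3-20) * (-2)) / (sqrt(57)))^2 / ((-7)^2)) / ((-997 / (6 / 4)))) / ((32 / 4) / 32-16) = 288 / 6497449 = 0.00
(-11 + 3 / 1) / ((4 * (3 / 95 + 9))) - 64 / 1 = -27551 / 429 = -64.22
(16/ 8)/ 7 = 0.29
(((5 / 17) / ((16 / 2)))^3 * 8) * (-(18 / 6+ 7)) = -625 / 157216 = -0.00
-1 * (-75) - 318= -243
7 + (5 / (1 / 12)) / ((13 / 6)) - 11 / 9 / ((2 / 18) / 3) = 22 / 13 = 1.69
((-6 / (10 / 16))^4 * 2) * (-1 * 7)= -74317824 / 625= -118908.52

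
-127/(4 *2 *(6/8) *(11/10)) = -635/33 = -19.24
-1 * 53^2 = -2809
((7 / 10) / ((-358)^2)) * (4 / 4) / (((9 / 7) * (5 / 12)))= 49 / 4806150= 0.00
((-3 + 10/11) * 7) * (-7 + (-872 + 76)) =11753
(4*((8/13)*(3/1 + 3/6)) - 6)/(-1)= -34/13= -2.62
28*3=84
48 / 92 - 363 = -8337 / 23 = -362.48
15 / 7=2.14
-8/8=-1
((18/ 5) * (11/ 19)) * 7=1386/ 95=14.59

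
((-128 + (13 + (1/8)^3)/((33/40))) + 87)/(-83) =17769/58432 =0.30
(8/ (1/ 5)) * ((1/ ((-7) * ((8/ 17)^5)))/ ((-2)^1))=7099285/ 57344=123.80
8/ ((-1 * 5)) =-8/ 5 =-1.60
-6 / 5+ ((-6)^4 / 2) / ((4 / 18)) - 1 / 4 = 58291 / 20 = 2914.55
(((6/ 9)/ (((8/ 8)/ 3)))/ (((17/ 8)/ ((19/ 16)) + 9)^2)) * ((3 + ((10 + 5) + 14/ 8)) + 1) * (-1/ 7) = -29963/ 588350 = -0.05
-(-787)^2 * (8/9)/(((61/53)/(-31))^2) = -13375640221448/33489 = -399403990.01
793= 793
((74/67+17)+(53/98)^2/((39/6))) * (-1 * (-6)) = 227732823/2091271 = 108.90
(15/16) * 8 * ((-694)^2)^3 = 837949962997405920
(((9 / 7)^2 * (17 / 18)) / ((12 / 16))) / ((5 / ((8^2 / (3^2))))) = 2176 / 735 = 2.96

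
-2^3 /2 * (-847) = 3388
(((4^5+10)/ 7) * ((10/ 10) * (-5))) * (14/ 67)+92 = -62.33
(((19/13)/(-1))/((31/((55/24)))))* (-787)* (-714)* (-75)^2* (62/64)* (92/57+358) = -118971742416.62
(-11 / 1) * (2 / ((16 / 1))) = -11 / 8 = -1.38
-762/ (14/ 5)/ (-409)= 1905/ 2863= 0.67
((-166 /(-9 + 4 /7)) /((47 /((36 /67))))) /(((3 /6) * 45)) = 9296 /928955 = 0.01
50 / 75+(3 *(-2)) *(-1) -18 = -34 / 3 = -11.33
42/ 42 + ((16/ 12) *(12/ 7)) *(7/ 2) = 9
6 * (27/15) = 54/5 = 10.80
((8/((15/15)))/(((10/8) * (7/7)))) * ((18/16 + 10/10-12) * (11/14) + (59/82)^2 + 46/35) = -11158778/294175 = -37.93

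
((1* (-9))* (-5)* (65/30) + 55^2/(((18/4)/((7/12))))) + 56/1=14732/27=545.63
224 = 224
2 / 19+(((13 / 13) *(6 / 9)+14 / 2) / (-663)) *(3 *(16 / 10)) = 3134 / 62985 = 0.05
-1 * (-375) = 375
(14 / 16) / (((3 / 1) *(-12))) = -7 / 288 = -0.02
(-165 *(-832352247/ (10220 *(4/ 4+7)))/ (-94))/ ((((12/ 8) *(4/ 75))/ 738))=-253388832792975/ 1537088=-164849919.32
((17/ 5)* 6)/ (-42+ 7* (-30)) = -17/ 210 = -0.08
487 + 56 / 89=43399 / 89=487.63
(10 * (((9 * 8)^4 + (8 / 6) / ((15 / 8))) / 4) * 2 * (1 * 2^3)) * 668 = 6462625061888 / 9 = 718069451320.89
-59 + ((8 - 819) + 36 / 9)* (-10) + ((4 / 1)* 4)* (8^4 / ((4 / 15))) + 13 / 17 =4314120 / 17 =253771.76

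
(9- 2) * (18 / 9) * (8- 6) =28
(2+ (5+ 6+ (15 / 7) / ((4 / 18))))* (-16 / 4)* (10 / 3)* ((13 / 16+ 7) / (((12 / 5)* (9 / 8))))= -990625 / 1134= -873.57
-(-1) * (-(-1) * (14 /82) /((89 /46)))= 322 /3649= 0.09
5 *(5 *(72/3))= 600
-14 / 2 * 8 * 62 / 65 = -3472 / 65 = -53.42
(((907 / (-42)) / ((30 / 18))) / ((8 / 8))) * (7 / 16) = -907 / 160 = -5.67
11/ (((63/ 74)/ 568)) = 7338.92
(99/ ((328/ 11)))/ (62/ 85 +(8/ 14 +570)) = 215985/ 37165024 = 0.01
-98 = -98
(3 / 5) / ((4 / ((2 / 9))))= 1 / 30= 0.03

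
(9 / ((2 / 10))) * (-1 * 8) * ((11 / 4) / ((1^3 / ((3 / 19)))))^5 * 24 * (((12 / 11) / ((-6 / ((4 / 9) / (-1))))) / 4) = -53366445 / 19808792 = -2.69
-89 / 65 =-1.37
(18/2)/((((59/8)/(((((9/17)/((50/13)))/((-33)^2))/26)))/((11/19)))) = 18/5240675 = 0.00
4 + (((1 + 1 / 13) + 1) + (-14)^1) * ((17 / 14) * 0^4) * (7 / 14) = 4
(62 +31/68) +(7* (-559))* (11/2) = -1459215/68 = -21459.04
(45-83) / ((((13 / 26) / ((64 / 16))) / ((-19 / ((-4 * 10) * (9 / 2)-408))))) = -1444 / 147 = -9.82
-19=-19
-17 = -17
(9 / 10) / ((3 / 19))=57 / 10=5.70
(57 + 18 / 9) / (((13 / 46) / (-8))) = -21712 / 13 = -1670.15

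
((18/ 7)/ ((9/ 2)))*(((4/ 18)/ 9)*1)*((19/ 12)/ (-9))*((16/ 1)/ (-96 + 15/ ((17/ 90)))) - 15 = -32373367/ 2158569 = -15.00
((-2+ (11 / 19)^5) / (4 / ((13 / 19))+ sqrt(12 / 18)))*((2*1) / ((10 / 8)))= -2989675728 / 5535384475+ 3238815372*sqrt(6) / 105172305025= -0.46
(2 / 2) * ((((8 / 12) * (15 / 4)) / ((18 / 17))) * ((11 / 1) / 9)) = 935 / 324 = 2.89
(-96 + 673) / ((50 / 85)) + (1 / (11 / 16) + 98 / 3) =334957 / 330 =1015.02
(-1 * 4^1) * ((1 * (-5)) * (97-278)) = -3620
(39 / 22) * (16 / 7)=312 / 77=4.05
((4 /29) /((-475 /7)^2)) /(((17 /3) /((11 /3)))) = 2156 /111233125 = 0.00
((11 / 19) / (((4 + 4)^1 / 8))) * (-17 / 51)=-11 / 57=-0.19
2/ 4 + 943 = 1887/ 2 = 943.50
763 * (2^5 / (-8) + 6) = 1526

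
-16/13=-1.23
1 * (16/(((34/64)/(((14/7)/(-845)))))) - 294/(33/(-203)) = 285766046/158015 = 1808.47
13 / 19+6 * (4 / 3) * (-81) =-12299 / 19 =-647.32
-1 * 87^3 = -658503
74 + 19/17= 75.12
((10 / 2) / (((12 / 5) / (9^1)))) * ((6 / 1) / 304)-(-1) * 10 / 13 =9005 / 7904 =1.14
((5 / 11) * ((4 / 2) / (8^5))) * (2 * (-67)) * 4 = -335 / 22528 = -0.01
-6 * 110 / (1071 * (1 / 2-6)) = 40 / 357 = 0.11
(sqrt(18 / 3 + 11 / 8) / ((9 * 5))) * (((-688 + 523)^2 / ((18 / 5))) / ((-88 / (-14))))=1925 * sqrt(118) / 288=72.61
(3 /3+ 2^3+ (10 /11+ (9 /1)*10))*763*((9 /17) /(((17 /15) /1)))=113202495 /3179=35609.47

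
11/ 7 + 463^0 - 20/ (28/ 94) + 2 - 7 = -487/ 7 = -69.57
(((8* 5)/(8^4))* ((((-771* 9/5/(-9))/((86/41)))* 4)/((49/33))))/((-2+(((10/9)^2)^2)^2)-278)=-44904746618523/6447396741416960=-0.01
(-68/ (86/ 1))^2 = 1156/ 1849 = 0.63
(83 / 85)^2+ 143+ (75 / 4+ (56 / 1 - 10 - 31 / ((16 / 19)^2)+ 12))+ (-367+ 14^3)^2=10450805956609 / 1849600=5650305.99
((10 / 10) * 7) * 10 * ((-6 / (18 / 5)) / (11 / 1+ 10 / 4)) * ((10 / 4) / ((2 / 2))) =-1750 / 81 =-21.60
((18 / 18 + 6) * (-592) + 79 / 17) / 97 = -70369 / 1649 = -42.67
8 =8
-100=-100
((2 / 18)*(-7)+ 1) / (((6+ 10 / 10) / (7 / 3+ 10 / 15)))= 2 / 21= 0.10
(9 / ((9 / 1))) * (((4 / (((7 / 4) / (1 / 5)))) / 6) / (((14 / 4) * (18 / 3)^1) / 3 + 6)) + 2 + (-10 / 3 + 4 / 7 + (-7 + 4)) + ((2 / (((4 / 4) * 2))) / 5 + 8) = 2022 / 455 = 4.44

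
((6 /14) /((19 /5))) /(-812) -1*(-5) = 539965 /107996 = 5.00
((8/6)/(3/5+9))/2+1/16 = 19/144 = 0.13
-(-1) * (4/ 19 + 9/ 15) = 77/ 95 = 0.81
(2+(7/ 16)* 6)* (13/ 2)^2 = 6253/ 32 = 195.41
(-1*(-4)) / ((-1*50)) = -2 / 25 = -0.08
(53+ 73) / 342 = 7 / 19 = 0.37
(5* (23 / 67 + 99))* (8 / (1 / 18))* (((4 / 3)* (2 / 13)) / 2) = 7336.12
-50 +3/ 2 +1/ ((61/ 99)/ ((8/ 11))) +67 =2401/ 122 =19.68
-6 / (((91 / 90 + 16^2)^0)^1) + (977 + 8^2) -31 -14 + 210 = 1200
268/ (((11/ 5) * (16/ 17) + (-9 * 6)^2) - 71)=22780/ 242001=0.09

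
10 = 10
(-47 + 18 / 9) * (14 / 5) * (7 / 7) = -126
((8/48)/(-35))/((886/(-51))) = 17/62020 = 0.00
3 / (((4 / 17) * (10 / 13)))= 663 / 40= 16.58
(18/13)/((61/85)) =1530/793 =1.93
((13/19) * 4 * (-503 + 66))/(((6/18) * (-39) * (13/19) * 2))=874/13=67.23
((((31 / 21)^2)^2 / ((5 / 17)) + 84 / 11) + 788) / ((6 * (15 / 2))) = 8683186987 / 481340475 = 18.04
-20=-20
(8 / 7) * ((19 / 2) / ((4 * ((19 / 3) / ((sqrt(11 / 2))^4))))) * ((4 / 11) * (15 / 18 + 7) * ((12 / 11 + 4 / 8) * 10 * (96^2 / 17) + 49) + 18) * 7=38143900 / 17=2243758.82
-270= -270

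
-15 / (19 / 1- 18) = -15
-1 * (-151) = 151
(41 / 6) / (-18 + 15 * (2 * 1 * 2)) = 41 / 252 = 0.16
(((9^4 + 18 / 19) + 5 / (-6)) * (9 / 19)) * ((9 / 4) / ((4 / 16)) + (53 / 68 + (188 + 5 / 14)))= 211629035013 / 343672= 615787.83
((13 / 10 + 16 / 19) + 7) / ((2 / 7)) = 32.00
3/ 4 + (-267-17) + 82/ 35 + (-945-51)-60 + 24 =-183807/ 140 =-1312.91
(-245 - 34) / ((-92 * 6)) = 93 / 184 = 0.51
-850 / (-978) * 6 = 850 / 163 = 5.21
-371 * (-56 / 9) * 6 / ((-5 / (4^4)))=-10637312 / 15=-709154.13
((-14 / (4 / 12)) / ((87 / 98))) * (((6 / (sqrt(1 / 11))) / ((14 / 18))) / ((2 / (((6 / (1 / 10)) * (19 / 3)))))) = -2010960 * sqrt(11) / 29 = -229986.20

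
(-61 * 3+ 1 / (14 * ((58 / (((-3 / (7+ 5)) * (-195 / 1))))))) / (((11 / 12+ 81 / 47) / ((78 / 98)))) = -3267445311 / 59244332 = -55.15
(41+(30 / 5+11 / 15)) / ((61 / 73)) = 52268 / 915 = 57.12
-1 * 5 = -5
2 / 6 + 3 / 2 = 11 / 6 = 1.83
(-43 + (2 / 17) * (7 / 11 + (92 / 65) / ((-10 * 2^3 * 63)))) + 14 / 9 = -105598001 / 2552550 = -41.37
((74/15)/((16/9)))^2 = 12321/1600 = 7.70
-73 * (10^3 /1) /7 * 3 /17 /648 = -9125 /3213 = -2.84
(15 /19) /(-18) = -5 /114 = -0.04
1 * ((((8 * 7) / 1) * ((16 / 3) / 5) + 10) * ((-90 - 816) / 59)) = -315892 / 295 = -1070.82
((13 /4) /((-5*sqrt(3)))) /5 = -0.08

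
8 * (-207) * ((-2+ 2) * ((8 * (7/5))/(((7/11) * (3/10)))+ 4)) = 0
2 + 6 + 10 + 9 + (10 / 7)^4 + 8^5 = 32799.16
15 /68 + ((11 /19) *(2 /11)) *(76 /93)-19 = -118217 /6324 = -18.69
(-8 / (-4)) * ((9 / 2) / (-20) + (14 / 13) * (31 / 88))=883 / 2860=0.31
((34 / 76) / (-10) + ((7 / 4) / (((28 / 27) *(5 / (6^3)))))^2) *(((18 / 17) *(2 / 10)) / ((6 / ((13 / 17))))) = 196897233 / 1372750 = 143.43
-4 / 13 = -0.31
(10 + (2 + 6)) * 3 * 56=3024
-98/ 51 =-1.92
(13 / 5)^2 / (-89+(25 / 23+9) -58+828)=0.01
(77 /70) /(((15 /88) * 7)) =484 /525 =0.92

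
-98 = -98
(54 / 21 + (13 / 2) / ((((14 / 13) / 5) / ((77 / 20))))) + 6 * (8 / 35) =67273 / 560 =120.13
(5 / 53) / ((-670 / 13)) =-13 / 7102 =-0.00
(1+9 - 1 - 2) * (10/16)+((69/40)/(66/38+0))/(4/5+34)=67427/15312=4.40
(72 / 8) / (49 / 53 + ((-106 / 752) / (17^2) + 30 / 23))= 397384248 / 98391827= 4.04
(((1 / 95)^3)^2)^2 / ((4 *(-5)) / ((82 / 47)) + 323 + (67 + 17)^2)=41 / 163226031320165084743408203125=0.00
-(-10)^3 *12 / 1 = 12000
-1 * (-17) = 17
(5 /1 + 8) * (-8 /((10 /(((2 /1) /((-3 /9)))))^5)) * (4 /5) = 101088 /15625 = 6.47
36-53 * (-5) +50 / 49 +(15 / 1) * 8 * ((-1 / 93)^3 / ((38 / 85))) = 75389885239 / 249618789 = 302.02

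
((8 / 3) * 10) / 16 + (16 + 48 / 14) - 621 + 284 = -6634 / 21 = -315.90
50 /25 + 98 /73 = 244 /73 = 3.34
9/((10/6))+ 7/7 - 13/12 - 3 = 139/60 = 2.32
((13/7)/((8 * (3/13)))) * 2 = 169/84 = 2.01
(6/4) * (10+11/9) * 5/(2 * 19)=505/228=2.21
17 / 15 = 1.13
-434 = -434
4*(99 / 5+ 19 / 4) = 491 / 5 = 98.20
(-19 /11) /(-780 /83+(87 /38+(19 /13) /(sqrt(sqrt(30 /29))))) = -19 /(11 * (-22419 /3154+19 * 29^(1 /4) * 30^(3 /4) /390)) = 0.31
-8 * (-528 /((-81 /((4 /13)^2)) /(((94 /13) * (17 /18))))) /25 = -17999872 /13346775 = -1.35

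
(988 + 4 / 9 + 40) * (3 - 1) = 18512 / 9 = 2056.89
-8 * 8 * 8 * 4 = -2048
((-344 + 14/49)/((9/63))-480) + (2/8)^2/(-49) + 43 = -2228913/784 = -2843.00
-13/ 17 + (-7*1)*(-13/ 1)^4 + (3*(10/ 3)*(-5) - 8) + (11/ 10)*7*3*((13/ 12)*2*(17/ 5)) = -339686511/ 1700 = -199815.59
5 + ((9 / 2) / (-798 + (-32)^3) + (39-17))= 27.00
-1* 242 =-242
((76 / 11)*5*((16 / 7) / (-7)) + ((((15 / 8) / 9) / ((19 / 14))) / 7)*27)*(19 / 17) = -437825 / 36652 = -11.95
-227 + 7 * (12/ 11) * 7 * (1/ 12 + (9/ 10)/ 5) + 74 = -38204/ 275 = -138.92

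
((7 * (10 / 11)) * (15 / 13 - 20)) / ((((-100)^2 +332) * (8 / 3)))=-1225 / 281424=-0.00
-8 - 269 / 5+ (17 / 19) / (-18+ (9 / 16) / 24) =-13520051 / 218595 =-61.85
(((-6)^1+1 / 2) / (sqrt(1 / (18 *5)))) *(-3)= 99 *sqrt(10) / 2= 156.53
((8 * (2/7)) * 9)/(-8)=-18/7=-2.57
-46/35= -1.31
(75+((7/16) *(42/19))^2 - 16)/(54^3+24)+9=32748809513/3638602752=9.00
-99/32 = -3.09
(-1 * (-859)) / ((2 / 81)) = 69579 / 2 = 34789.50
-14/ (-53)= 14/ 53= 0.26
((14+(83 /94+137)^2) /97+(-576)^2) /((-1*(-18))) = 31614518513 /1714184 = 18442.90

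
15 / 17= 0.88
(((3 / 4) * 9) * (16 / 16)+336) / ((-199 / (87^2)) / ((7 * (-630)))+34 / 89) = 2036453793255 / 2269827142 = 897.18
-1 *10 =-10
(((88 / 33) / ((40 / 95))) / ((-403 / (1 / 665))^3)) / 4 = -1 / 12156476627431500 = -0.00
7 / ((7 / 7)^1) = 7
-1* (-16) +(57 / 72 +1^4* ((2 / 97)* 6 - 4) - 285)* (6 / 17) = -565125 / 6596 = -85.68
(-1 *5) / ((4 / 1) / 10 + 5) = -25 / 27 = -0.93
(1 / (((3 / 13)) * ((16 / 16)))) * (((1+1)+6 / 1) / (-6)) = -52 / 9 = -5.78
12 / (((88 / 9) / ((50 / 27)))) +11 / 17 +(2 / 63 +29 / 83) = 3227725 / 977823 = 3.30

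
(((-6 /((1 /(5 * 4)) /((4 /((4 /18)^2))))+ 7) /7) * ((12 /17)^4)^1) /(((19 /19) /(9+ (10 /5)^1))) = -3789.46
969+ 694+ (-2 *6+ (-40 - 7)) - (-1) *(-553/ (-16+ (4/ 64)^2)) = 958564/ 585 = 1638.57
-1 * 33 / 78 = -0.42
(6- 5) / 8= 1 / 8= 0.12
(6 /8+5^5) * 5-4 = 15624.75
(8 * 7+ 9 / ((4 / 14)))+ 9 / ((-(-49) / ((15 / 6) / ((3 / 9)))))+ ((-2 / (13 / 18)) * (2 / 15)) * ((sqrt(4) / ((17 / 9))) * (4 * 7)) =4219571 / 54145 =77.93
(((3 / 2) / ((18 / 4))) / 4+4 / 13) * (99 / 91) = 2013 / 4732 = 0.43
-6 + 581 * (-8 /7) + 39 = -631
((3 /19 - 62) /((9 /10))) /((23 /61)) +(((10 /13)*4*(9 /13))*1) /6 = -120894770 /664677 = -181.88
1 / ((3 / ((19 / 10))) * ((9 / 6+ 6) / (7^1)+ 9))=133 / 2115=0.06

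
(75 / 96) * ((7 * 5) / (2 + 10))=2.28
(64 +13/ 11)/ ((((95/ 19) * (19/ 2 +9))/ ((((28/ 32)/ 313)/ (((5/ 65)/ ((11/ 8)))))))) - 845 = -1565685953/ 1852960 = -844.96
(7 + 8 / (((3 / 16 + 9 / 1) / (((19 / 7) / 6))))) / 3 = 22825 / 9261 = 2.46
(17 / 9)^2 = 289 / 81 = 3.57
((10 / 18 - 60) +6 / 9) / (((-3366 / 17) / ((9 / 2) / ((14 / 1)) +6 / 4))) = 8993 / 16632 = 0.54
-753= -753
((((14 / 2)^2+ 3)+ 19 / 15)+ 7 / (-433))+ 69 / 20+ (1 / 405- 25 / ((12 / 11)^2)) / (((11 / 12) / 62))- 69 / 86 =-150939072589 / 110596860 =-1364.77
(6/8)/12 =1/16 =0.06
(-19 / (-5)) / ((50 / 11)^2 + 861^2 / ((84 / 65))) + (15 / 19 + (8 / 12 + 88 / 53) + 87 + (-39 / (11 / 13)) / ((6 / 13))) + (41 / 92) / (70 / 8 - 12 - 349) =-29148481932194323561 / 2990085566787952050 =-9.75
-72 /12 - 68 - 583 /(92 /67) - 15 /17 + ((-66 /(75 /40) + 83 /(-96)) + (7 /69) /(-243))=-24423210563 /45606240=-535.52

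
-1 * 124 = -124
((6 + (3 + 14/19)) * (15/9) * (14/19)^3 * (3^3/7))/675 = 0.04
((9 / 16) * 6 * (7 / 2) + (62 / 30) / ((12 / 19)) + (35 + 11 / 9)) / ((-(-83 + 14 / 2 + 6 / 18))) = 36941 / 54480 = 0.68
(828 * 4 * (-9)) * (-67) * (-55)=-109842480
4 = 4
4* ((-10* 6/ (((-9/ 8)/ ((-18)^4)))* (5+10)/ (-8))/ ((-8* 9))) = 583200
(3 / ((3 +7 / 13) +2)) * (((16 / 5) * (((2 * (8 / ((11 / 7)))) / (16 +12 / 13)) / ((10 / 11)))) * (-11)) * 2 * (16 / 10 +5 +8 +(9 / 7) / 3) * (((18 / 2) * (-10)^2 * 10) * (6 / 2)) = -51202944 / 5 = -10240588.80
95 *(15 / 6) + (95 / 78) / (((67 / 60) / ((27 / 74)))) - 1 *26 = 211.90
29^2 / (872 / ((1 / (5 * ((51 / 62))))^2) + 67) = 808201 / 14239837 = 0.06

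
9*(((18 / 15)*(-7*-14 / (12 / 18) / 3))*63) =166698 / 5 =33339.60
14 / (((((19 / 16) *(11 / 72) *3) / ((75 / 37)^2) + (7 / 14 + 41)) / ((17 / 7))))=73440000 / 89926121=0.82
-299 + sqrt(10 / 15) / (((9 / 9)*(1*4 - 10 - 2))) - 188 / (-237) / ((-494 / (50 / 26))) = -227543443 / 761007 - sqrt(6) / 24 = -299.11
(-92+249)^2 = 24649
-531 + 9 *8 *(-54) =-4419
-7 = -7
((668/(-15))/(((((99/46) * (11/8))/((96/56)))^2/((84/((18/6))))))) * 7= -5789646848/1976535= -2929.19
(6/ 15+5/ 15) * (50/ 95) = 22/ 57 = 0.39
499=499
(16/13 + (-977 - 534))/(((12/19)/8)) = -745826/39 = -19123.74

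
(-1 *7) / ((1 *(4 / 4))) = -7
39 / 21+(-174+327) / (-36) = -67 / 28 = -2.39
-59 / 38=-1.55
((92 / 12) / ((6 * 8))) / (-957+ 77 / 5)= -115 / 677952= -0.00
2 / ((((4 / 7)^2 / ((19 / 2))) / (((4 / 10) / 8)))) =931 / 320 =2.91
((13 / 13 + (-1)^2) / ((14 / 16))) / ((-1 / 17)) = -272 / 7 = -38.86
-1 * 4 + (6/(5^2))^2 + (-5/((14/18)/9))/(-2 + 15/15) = 53.91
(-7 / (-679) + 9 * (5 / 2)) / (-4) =-4367 / 776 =-5.63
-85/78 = -1.09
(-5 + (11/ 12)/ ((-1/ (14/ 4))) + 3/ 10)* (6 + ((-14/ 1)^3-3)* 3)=521001/ 8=65125.12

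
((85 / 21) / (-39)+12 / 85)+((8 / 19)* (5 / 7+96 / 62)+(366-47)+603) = 37845579797 / 41003235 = 922.99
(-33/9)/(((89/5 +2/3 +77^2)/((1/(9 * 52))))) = -55/41751216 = -0.00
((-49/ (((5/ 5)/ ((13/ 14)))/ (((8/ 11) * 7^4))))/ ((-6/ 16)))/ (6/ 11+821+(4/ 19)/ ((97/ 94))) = 12885725216/ 49977981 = 257.83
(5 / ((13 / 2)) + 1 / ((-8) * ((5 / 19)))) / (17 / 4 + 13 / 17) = 2601 / 44330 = 0.06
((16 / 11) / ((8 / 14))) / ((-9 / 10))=-280 / 99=-2.83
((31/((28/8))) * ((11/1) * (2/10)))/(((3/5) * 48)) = 341/504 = 0.68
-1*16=-16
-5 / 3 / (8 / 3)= -5 / 8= -0.62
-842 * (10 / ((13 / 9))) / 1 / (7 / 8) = -606240 / 91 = -6661.98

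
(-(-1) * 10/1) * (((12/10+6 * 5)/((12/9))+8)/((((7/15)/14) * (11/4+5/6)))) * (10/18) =1460.47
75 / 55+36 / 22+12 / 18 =11 / 3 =3.67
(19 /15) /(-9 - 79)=-19 /1320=-0.01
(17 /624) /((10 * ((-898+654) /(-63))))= 357 /507520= 0.00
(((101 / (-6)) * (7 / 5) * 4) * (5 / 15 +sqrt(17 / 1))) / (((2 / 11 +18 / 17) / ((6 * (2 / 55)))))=-12019 * sqrt(17) / 725 - 12019 / 2175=-73.88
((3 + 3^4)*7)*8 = 4704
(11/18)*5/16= 55/288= 0.19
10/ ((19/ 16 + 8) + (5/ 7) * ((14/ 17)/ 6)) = 8160/ 7577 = 1.08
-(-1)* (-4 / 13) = -4 / 13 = -0.31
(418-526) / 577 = -108 / 577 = -0.19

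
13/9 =1.44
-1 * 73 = -73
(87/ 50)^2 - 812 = -2022431/ 2500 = -808.97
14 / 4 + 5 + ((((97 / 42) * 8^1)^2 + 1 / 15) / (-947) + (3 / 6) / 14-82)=-616624853 / 8352540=-73.82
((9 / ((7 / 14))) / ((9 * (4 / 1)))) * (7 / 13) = 7 / 26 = 0.27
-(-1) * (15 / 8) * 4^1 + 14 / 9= 163 / 18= 9.06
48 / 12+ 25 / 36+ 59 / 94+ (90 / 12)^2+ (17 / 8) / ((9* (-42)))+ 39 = 14293313 / 142128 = 100.57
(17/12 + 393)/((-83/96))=-37864/83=-456.19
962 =962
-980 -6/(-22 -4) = -12737/13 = -979.77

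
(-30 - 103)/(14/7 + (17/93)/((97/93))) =-12901/211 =-61.14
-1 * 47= -47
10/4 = 5/2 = 2.50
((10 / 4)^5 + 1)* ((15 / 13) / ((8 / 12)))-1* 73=81329 / 832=97.75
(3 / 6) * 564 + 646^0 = 283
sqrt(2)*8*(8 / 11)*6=49.37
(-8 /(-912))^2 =1 /12996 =0.00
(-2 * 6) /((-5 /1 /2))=24 /5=4.80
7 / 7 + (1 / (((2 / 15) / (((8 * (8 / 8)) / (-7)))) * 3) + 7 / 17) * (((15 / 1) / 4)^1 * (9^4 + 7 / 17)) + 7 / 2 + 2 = -243418481 / 4046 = -60162.75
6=6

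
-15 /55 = -0.27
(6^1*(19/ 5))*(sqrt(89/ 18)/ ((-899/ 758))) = -14402*sqrt(178)/ 4495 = -42.75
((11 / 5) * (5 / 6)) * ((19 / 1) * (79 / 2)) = 16511 / 12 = 1375.92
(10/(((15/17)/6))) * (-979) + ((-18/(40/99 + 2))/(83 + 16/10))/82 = -66572.00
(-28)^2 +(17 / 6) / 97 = 784.03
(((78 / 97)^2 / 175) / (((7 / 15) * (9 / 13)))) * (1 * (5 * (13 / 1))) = 342732 / 461041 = 0.74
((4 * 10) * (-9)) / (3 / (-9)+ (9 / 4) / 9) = 4320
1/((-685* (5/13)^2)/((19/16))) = -0.01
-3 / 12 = -1 / 4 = -0.25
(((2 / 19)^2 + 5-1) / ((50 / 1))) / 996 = 181 / 2247225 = 0.00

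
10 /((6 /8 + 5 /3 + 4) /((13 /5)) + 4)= 1560 /1009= 1.55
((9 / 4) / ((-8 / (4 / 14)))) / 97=-9 / 10864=-0.00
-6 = -6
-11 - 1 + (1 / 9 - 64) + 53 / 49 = -32990 / 441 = -74.81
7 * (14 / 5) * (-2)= -196 / 5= -39.20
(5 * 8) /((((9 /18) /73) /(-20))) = -116800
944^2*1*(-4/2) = -1782272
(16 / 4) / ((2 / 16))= 32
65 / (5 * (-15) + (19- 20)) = -65 / 76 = -0.86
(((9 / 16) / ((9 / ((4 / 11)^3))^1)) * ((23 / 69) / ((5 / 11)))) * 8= 32 / 1815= 0.02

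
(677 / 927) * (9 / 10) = 0.66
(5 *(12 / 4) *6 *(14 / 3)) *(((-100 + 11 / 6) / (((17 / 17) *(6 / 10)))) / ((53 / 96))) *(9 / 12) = -4947600 / 53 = -93350.94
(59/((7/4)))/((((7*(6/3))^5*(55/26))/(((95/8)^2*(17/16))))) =23535395/5300793344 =0.00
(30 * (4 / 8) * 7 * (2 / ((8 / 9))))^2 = 893025 / 16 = 55814.06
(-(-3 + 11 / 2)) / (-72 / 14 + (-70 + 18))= 7 / 160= 0.04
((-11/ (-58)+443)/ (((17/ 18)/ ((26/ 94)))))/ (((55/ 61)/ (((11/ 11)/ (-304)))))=-36691317/ 77483824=-0.47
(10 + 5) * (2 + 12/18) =40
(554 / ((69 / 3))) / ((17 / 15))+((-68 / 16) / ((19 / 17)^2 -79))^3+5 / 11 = 67791705548242093597 / 3122903998855872000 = 21.71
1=1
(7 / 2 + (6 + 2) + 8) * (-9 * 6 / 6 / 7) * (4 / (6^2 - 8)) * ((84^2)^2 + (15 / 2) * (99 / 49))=-1712578425363 / 9604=-178319286.27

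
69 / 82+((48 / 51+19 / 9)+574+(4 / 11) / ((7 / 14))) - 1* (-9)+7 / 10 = 202979578 / 345015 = 588.32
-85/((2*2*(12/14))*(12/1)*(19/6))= -0.65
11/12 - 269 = -3217/12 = -268.08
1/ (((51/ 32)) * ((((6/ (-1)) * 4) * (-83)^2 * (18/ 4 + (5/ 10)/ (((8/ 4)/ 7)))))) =-16/ 26350425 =-0.00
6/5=1.20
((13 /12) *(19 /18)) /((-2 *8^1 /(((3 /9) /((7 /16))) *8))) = -247 /567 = -0.44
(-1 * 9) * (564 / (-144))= 141 / 4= 35.25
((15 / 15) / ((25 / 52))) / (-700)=-13 / 4375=-0.00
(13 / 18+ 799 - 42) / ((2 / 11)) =150029 / 36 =4167.47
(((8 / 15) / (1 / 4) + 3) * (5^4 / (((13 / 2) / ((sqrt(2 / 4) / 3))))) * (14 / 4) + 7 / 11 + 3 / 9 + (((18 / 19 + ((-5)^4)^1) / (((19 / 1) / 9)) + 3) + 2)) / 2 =1801669 / 11913 + 67375 * sqrt(2) / 468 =354.83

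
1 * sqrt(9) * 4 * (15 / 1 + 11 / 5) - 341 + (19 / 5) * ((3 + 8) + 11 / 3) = -78.87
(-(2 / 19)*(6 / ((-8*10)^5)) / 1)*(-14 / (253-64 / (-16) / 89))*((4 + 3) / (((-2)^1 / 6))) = 13083 / 58422476800000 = 0.00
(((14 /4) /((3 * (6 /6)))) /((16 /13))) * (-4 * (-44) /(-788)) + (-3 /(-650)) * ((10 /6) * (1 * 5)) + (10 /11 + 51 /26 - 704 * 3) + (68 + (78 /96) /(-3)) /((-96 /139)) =-2207.37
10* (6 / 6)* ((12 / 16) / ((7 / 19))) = 285 / 14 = 20.36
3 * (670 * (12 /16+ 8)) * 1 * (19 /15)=44555 /2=22277.50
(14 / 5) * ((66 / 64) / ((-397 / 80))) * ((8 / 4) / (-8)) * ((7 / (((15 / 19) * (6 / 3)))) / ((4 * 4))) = 10241 / 254080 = 0.04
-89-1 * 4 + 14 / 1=-79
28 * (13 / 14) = 26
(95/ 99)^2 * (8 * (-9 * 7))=-464.10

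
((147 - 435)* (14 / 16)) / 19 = -252 / 19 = -13.26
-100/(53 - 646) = 100/593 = 0.17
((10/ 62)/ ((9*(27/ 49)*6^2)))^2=60025/ 73542931344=0.00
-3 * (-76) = 228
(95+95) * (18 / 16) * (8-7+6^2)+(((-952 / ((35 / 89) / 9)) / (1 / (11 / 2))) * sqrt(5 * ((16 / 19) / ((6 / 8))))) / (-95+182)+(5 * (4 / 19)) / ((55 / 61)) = 6612691 / 836-532576 * sqrt(285) / 2755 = 4646.43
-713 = -713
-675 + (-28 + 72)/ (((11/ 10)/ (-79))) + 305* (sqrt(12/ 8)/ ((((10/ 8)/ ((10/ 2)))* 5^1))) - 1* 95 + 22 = -3908 + 122* sqrt(6) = -3609.16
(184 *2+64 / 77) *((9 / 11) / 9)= 28400 / 847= 33.53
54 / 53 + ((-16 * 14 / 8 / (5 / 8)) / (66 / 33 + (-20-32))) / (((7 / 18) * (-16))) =5796 / 6625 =0.87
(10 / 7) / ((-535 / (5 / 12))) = -0.00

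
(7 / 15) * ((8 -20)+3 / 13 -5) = -1526 / 195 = -7.83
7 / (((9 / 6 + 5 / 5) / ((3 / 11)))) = 42 / 55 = 0.76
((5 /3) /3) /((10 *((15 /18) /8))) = 8 /15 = 0.53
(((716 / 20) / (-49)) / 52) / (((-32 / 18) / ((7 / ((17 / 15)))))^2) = -652455 / 3847168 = -0.17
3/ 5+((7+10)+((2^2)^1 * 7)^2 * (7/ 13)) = 28584/ 65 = 439.75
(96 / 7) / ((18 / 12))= 64 / 7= 9.14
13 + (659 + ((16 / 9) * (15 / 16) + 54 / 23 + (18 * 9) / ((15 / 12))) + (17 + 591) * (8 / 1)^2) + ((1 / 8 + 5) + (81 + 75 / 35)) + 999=788350327 / 19320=40804.88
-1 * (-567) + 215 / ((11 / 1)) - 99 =5363 / 11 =487.55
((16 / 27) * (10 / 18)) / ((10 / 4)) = 32 / 243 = 0.13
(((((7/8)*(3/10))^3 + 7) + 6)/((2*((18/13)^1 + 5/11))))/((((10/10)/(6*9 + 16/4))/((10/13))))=2126218259/13465600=157.90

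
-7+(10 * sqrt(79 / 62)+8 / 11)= -69 / 11+5 * sqrt(4898) / 31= 5.02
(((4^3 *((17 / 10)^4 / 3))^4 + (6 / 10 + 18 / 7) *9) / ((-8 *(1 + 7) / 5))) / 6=-13123703.54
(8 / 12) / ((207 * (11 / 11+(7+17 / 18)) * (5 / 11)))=44 / 55545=0.00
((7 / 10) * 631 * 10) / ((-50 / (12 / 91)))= -3786 / 325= -11.65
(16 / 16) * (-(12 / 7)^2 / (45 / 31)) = -496 / 245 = -2.02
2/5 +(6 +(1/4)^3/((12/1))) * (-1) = -21509/3840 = -5.60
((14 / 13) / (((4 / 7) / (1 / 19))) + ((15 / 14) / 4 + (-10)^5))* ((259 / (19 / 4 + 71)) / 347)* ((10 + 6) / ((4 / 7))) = -716494970114 / 25969827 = -27589.52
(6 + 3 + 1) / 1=10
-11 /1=-11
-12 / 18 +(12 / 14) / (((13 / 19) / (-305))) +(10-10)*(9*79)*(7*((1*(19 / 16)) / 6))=-104492 / 273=-382.75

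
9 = 9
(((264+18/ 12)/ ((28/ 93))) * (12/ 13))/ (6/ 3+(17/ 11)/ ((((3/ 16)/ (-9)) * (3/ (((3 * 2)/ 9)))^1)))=-56.20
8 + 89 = 97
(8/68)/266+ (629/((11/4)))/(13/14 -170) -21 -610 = -37226368994/58869657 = -632.35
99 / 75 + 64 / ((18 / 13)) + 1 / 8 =85801 / 1800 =47.67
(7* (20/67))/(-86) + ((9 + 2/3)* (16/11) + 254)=268.04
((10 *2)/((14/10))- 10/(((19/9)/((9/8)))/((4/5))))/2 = 1333/266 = 5.01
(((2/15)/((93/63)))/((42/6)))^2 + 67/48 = 1609867/1153200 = 1.40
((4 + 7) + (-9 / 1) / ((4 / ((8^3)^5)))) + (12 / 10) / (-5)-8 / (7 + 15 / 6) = -37603297669934489 / 475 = -79164837199862.08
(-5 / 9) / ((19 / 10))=-50 / 171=-0.29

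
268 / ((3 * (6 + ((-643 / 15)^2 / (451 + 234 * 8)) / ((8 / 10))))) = 37353840 / 2922289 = 12.78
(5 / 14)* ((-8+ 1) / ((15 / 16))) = -8 / 3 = -2.67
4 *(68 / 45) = 6.04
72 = 72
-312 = -312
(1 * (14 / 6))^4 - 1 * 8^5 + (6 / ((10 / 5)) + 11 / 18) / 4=-21213871 / 648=-32737.46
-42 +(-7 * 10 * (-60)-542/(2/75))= -16167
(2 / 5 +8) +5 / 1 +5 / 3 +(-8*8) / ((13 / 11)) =-7622 / 195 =-39.09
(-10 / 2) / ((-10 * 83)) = 1 / 166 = 0.01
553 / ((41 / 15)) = 8295 / 41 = 202.32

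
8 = 8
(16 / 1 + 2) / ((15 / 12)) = 14.40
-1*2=-2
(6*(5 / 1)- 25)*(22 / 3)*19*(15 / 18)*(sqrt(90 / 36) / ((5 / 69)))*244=2932270*sqrt(10) / 3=3090883.97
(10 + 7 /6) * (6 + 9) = 335 /2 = 167.50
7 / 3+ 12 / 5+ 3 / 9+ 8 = 196 / 15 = 13.07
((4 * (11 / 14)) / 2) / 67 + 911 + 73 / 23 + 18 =10055613 / 10787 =932.20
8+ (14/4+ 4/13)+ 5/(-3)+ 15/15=869/78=11.14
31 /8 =3.88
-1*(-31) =31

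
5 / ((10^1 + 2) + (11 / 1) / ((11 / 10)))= 5 / 22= 0.23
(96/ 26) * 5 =240/ 13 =18.46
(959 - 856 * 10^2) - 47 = -84688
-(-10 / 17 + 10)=-160 / 17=-9.41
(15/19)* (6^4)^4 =2227192032202.11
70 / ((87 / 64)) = 51.49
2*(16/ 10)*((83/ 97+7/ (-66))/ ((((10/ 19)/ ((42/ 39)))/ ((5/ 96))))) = 638267/ 2496780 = 0.26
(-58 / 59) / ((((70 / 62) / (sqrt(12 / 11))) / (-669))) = 2405724 * sqrt(33) / 22715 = 608.40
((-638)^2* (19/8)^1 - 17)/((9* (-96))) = -214825/192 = -1118.88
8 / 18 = 4 / 9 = 0.44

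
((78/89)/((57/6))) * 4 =624/1691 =0.37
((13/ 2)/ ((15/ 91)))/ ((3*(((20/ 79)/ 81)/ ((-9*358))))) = -13550330.43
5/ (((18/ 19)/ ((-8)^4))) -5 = 194515/ 9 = 21612.78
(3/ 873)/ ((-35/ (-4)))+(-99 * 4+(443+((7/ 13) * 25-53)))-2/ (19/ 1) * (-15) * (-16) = -44782457/ 2515695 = -17.80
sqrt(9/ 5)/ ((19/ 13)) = 39 * sqrt(5)/ 95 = 0.92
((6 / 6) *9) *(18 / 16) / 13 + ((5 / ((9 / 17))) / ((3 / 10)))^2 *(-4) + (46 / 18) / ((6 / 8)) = -300242615 / 75816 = -3960.15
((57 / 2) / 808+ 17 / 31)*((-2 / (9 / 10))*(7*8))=-2046730 / 28179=-72.63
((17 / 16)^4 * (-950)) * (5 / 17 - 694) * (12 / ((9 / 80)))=45868382125 / 512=89586683.84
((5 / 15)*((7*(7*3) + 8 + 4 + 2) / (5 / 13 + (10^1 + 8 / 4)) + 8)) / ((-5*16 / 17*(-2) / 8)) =119 / 20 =5.95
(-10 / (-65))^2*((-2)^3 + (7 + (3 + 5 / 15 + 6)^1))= 100 / 507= 0.20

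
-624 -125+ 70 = -679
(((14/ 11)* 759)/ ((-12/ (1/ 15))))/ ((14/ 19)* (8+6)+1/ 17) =-52003/ 100530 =-0.52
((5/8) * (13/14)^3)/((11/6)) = 32955/120736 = 0.27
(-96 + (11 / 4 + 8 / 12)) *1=-1111 / 12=-92.58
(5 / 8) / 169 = 5 / 1352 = 0.00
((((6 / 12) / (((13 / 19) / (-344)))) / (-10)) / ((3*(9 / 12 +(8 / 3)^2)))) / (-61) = -19608 / 1122095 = -0.02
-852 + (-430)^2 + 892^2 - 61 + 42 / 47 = 46043639 / 47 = 979651.89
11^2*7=847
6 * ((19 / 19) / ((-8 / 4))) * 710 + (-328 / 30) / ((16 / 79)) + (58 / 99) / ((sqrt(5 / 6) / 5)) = -131039 / 60 + 58 * sqrt(30) / 99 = -2180.77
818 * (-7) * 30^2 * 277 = -1427491800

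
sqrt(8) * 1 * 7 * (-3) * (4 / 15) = -56 * sqrt(2) / 5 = -15.84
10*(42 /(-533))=-420 /533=-0.79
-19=-19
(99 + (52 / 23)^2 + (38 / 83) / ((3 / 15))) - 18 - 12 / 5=18880161 / 219535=86.00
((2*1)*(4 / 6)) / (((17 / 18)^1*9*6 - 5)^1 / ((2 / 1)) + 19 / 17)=34 / 615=0.06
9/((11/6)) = 54/11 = 4.91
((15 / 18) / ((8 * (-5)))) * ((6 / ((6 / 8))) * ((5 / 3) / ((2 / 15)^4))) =-28125 / 32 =-878.91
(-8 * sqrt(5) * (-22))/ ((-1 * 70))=-88 * sqrt(5)/ 35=-5.62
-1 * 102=-102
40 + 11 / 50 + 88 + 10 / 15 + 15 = 21583 / 150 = 143.89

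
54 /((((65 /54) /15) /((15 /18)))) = 7290 /13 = 560.77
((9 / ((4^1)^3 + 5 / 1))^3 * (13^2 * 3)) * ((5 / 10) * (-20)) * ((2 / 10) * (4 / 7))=-109512 / 85169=-1.29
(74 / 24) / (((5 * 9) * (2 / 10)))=37 / 108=0.34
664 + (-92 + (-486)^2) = 236768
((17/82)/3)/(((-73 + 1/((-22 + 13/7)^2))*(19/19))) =-112659/119003648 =-0.00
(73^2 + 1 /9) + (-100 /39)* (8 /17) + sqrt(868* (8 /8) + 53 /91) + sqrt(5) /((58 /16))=8* sqrt(5) /29 + sqrt(7192731) /91 + 10597202 /1989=5357.99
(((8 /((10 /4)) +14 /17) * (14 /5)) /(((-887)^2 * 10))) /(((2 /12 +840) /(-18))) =-258552 /8427967874125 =-0.00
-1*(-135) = 135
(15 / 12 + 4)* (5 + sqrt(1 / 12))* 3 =21* sqrt(3) / 8 + 315 / 4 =83.30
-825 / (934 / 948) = -391050 / 467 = -837.37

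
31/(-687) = -31/687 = -0.05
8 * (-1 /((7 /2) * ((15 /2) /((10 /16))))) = -0.19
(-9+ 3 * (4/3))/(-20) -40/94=-33/188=-0.18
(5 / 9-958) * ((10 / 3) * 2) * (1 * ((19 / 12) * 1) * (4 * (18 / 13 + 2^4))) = -740027960 / 1053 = -702780.59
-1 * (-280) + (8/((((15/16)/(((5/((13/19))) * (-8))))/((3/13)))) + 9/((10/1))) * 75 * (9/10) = -5022773/676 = -7430.14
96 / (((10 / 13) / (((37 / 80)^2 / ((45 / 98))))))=872053 / 15000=58.14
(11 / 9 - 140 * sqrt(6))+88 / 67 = -340.39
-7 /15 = -0.47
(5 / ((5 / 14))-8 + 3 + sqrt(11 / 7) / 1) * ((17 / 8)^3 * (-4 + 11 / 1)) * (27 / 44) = 132651 * sqrt(77) / 22528 + 8357013 / 22528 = 422.63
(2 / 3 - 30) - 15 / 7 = -661 / 21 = -31.48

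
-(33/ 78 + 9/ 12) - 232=-12125/ 52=-233.17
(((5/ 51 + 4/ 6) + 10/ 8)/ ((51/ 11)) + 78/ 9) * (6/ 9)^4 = 1.80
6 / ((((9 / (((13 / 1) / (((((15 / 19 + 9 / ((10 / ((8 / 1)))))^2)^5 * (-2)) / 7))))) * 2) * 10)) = -1089701229413849609375 / 761375688091762236362439172812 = -0.00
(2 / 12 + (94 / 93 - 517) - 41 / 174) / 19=-27.16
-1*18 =-18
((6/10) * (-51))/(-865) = 153/4325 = 0.04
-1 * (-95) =95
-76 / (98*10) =-19 / 245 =-0.08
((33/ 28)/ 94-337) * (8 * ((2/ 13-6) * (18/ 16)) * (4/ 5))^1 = 23333634/ 1645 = 14184.58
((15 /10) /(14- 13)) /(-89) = -3 /178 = -0.02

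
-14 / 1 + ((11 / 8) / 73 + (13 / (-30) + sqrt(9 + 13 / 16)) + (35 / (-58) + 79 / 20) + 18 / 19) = -48849599 / 4826760 + sqrt(157) / 4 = -6.99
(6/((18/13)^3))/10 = 2197/9720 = 0.23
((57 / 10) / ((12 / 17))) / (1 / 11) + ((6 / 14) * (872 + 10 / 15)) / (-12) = 57.66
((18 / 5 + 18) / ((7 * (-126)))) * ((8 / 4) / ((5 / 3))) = -36 / 1225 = -0.03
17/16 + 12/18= 83/48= 1.73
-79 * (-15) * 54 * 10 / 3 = 213300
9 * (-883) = -7947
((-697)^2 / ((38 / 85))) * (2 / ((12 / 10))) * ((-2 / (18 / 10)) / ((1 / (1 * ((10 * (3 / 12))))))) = -5161720625 / 1026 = -5030916.79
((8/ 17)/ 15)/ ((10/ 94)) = 376/ 1275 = 0.29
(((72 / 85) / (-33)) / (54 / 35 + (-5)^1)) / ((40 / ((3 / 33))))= 21 / 1244485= 0.00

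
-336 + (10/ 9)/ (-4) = -6053/ 18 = -336.28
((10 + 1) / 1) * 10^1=110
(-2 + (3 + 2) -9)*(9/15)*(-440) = 1584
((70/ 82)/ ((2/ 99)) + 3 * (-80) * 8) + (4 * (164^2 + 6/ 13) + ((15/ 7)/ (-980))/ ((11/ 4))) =425159886803/ 4022018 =105708.10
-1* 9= -9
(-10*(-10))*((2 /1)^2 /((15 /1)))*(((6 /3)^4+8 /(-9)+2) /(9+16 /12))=12320 /279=44.16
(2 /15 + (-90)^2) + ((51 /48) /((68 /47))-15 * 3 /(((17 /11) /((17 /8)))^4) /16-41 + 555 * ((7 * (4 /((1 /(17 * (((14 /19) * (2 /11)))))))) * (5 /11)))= 54550583975423 /2260008960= 24137.33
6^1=6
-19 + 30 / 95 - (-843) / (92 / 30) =223925 / 874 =256.21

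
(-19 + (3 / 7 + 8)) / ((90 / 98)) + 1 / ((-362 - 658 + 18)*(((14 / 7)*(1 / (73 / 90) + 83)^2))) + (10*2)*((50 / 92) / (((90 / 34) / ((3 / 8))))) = -65165191846958 / 6535304191845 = -9.97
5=5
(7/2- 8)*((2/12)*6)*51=-459/2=-229.50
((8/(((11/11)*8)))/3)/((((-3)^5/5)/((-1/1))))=5/729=0.01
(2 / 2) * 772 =772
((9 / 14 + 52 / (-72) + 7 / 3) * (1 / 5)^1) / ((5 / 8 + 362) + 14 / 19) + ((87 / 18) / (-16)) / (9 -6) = -18456259 / 185576160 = -0.10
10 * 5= 50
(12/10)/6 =1/5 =0.20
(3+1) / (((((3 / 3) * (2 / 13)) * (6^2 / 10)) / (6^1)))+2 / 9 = 392 / 9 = 43.56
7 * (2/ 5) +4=34/ 5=6.80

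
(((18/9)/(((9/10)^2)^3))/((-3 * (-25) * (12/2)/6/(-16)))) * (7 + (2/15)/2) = -27136000/4782969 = -5.67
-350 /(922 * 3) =-175 /1383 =-0.13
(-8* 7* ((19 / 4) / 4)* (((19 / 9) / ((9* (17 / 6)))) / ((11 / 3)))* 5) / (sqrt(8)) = -12635* sqrt(2) / 6732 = -2.65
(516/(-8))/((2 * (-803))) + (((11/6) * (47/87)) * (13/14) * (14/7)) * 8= 86587091/5868324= 14.75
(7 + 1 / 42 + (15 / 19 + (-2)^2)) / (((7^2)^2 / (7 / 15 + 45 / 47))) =4732354 / 675389295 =0.01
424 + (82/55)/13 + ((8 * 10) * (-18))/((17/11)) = -6170486/12155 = -507.65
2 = 2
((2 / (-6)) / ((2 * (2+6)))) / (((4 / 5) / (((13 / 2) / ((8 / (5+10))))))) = -325 / 1024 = -0.32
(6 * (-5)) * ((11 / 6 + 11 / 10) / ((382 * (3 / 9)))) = -0.69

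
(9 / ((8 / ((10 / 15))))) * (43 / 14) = 129 / 56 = 2.30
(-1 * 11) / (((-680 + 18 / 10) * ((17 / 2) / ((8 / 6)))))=440 / 172941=0.00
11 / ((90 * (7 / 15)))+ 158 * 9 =59735 / 42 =1422.26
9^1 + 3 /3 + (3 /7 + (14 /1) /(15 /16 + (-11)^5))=188104905 /18037607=10.43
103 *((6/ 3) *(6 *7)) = 8652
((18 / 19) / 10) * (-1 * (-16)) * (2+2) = 576 / 95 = 6.06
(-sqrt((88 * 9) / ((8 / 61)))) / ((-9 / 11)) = 11 * sqrt(671) / 3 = 94.98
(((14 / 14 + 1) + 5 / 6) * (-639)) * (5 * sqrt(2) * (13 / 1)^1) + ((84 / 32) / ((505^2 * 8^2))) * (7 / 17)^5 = 352947 / 185394704089600 - 235365 * sqrt(2) / 2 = -166428.19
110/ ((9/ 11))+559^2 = 2813539/ 9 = 312615.44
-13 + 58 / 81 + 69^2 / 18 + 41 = 47501 / 162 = 293.22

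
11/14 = 0.79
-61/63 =-0.97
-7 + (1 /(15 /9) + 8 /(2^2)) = -22 /5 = -4.40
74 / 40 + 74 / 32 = 333 / 80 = 4.16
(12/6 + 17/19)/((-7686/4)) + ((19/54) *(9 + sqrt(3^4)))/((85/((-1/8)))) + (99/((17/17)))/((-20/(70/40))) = -861287759/99303120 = -8.67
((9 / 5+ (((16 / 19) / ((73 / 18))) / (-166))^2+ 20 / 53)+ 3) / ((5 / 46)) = 47.63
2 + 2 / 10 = 11 / 5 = 2.20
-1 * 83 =-83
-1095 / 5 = -219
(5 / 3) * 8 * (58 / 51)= 2320 / 153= 15.16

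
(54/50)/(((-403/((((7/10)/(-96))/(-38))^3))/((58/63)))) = -1421/81518896742400000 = -0.00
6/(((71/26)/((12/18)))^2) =5408/15123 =0.36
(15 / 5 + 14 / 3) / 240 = 23 / 720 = 0.03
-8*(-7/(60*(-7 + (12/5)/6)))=-0.14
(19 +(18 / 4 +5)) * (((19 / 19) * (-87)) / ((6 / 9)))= -14877 / 4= -3719.25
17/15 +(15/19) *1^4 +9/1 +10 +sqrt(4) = 22.92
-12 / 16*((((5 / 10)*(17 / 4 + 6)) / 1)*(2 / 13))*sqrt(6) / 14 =-123*sqrt(6) / 2912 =-0.10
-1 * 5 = -5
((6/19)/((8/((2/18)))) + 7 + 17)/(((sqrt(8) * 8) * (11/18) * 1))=16419 * sqrt(2)/13376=1.74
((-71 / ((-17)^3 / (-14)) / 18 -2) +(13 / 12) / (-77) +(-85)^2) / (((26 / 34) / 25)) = 2459212693625 / 10414404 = 236135.71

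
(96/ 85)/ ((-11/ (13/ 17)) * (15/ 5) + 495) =208/ 83215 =0.00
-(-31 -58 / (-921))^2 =-957.10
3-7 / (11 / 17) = -86 / 11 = -7.82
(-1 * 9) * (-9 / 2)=81 / 2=40.50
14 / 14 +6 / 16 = 11 / 8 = 1.38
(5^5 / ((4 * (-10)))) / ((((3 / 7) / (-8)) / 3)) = 4375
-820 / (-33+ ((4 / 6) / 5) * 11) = 12300 / 473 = 26.00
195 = 195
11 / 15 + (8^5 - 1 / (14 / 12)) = 3440627 / 105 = 32767.88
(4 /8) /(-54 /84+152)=7 /2119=0.00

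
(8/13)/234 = 4/1521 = 0.00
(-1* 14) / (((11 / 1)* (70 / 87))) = -87 / 55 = -1.58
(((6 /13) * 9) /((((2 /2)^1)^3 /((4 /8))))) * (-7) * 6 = -1134 /13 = -87.23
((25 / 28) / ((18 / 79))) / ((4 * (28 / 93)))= 61225 / 18816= 3.25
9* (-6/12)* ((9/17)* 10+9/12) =-3699/136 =-27.20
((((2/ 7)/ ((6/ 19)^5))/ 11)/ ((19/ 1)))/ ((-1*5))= -130321/ 1496880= -0.09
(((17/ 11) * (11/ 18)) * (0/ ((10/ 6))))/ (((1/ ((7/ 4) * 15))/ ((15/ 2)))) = 0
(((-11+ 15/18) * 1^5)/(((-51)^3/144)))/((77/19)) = 9272/3404709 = 0.00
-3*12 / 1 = -36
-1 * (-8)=8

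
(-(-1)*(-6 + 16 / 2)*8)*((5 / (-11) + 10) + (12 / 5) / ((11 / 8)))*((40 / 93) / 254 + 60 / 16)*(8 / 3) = 1807.36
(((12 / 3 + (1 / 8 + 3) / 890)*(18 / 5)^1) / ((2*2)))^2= 12.98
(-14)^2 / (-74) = -98 / 37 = -2.65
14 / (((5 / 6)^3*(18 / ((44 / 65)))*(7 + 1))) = 924 / 8125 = 0.11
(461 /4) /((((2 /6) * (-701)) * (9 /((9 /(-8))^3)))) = 112023 /1435648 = 0.08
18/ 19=0.95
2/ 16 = 1/ 8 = 0.12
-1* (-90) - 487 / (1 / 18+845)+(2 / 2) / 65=89.44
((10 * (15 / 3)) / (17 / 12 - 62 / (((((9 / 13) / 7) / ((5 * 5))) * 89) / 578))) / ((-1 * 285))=0.00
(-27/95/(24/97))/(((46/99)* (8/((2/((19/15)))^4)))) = -875073375/455602216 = -1.92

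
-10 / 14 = -5 / 7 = -0.71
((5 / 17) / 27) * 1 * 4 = 20 / 459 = 0.04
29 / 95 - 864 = -82051 / 95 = -863.69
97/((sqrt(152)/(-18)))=-873 * sqrt(38)/38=-141.62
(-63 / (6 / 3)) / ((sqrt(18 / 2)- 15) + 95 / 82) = 369 / 127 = 2.91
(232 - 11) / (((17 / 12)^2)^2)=269568 / 4913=54.87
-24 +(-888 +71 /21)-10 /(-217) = -591481 /651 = -908.57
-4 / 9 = -0.44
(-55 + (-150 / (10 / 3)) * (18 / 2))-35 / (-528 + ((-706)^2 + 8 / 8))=-229038175 / 497909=-460.00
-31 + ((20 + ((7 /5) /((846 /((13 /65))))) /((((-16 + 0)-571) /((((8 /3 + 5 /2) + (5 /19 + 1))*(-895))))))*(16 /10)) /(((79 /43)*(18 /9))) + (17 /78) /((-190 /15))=-22.31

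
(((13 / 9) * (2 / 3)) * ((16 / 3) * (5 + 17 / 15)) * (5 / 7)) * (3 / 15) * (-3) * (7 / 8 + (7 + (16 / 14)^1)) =-483184 / 3969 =-121.74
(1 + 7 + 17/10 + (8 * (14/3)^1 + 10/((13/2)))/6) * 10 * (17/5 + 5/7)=302864/455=665.64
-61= -61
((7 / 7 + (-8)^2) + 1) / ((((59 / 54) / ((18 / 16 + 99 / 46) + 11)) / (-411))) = -962010027 / 2714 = -354462.06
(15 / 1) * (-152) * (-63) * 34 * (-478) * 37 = -86374179360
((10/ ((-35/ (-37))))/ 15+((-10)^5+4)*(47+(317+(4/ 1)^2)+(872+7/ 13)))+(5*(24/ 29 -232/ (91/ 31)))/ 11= -125248870.84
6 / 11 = 0.55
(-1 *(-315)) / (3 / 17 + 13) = 765 / 32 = 23.91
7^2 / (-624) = -49 / 624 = -0.08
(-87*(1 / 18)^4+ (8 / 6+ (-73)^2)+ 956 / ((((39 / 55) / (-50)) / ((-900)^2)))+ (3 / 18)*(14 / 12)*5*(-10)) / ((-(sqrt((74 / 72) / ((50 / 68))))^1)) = 124191844698378325*sqrt(1258) / 95376528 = 46184036721.60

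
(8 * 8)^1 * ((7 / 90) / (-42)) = -16 / 135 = -0.12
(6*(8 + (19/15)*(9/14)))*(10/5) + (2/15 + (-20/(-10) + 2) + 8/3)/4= 7523/70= 107.47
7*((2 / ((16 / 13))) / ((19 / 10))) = 455 / 76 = 5.99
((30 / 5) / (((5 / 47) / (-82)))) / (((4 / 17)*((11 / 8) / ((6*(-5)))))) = 4717296 / 11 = 428845.09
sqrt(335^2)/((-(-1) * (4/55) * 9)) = 18425/36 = 511.81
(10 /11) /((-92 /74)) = -185 /253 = -0.73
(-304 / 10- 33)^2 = 100489 / 25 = 4019.56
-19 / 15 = -1.27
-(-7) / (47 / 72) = 504 / 47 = 10.72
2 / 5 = 0.40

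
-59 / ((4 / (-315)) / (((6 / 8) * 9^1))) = 501795 / 16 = 31362.19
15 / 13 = 1.15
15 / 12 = 5 / 4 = 1.25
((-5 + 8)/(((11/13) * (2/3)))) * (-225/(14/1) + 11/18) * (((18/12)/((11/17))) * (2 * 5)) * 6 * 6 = -58118580/847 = -68616.98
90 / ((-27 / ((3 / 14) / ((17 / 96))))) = -480 / 119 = -4.03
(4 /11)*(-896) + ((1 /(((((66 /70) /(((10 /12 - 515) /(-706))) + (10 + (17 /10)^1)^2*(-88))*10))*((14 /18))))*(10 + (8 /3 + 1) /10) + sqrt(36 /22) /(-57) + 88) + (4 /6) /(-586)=-120832739752291 /508086070536 - sqrt(22) /209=-237.84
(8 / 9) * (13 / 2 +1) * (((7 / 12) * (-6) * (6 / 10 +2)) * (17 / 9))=-114.59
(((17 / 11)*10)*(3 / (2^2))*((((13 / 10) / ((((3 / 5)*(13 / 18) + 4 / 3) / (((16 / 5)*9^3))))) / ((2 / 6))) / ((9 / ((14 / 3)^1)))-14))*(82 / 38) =735933723 / 11077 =66438.00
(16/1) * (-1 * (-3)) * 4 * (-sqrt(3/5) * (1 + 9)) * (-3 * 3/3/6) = 192 * sqrt(15) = 743.61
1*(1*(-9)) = -9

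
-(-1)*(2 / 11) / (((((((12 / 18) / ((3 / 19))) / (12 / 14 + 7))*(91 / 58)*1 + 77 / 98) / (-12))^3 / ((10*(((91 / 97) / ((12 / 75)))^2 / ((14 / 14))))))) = -24994.76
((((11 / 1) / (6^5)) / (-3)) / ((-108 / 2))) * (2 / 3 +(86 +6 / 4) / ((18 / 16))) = 0.00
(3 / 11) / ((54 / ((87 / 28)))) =29 / 1848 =0.02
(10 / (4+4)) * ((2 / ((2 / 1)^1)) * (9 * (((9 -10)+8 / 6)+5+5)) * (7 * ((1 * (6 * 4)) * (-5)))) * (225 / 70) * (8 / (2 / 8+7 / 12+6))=-15066000 / 41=-367463.41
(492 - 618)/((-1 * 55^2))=0.04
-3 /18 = -0.17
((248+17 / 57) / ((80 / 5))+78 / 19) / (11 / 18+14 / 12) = 11.04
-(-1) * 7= 7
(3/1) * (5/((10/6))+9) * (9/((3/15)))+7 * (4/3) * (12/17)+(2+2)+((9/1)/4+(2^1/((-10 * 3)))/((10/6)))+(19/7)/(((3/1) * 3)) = 174904991/107100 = 1633.10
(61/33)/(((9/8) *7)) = 488/2079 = 0.23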